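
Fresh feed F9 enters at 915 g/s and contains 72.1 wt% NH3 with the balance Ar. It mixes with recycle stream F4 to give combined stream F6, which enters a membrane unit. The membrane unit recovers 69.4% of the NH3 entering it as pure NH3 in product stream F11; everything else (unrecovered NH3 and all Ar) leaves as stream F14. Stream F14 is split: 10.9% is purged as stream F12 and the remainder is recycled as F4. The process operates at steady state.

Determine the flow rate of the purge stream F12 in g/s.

Ar enters only via F9 and leaves only via the purge: 915×0.279 = 0.109×(Ar in F14), and the membrane unit passes all Ar, so Ar in F6 = Ar in F14 = 2342.1 g/s.
NH3 in F6: m_A = 915×0.721 + (1−0.109)·(1−0.694)·m_A, so m_A = 659.72/0.7274 = 907.01 g/s.
F14 = (1−0.694)×907.01 + 2342.1 = 2619.6 g/s.
Purge F12 = 0.109×2619.6 = 285.54 g/s.

285.5 g/s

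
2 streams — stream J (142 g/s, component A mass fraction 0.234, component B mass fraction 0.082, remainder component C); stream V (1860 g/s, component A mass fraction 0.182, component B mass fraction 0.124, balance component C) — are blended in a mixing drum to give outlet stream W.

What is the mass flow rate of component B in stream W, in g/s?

242.3 g/s

component B out = component B in = 142×0.082 + 1860×0.124 = 242.28 g/s.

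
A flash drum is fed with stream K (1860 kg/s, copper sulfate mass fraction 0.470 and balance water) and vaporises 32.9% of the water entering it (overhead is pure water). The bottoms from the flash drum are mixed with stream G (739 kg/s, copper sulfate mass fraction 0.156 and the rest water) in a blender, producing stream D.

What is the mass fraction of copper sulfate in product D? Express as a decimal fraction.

0.435

Vapour removed = 0.329×0.530×1860 = 324.33 kg/s; concentrate = 1535.7 kg/s.
copper sulfate reaching the mixer = 874.2 (from concentrate) + 739×0.156 = 989.48 kg/s.
Product flow = 1535.7 + 739 = 2274.7 kg/s; copper sulfate fraction = 0.435.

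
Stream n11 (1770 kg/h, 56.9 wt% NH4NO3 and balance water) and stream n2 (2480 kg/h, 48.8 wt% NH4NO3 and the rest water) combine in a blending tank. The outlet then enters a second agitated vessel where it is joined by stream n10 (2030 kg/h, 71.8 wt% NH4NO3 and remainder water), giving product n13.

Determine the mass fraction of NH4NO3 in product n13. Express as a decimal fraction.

Overall, product flow = 6280 kg/h.
NH4NO3 in = 1770×0.569 + 2480×0.488 + 2030×0.718 = 3674.9 kg/h.
NH4NO3 fraction in n13 = 0.585.

0.585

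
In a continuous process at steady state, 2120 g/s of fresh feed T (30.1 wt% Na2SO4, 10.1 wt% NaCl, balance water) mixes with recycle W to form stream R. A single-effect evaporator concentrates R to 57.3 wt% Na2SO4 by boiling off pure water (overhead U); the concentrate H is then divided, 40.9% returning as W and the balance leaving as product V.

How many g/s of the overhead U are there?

Overall Na2SO4 balance (none leaves overhead): Na2SO4 in fresh feed = Na2SO4 in product, i.e. 2120×0.301 = (1−0.409)·H·0.573.
H = 638.12/(0.573×0.591) = 1884.3 g/s.
Recycle W = 0.409×1884.3 = 770.7 g/s.
Combined feed R = 2120 + 770.7 = 2890.7 g/s.
Overhead U = R − H = 2890.7 − 1884.3 = 1006.4 g/s.

1006 g/s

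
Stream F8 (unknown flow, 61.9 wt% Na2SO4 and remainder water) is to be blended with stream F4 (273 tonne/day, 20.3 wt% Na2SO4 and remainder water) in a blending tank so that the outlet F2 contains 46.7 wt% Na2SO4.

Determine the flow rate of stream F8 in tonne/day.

474.2 tonne/day

Let F8 be the unknown flow. Total out = 273 + F8.
Na2SO4 balance: 55.419 + 0.619·F8 = 0.467·(273 + F8)
(0.619 − 0.467)·F8 = 0.467×273 − 55.419 = 72.072
F8 = 72.072 / 0.152 = 474.16 tonne/day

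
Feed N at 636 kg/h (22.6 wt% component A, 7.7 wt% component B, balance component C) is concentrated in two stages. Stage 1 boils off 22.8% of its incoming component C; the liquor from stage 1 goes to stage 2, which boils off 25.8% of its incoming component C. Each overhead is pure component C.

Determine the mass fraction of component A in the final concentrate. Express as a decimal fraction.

0.322

component C in feed = 636×0.697 = 443.29 kg/h.
After stage 1: component C left = (1−0.228)×443.29 = 342.22; stream total = 534.93 kg/h.
After stage 2: component C left = (1−0.258)×342.22 = 253.93; final concentrate = 446.64 kg/h.
component A fraction = 143.74/446.64 = 0.322.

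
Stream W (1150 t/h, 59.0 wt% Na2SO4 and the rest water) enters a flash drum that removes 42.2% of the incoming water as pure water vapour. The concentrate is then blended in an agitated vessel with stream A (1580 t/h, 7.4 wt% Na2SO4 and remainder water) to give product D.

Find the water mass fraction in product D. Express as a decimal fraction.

0.686

Vapour removed = 0.422×0.410×1150 = 198.97 t/h; concentrate = 951.03 t/h.
water reaching the mixer = 272.53 (from concentrate) + 1580×0.926 = 1735.6 t/h.
Product flow = 951.03 + 1580 = 2531 t/h; water fraction = 0.686.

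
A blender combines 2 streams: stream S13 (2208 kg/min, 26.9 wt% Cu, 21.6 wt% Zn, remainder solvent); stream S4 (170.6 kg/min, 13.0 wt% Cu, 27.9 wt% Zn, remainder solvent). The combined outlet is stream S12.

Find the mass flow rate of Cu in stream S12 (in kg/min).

616.1 kg/min

Cu out = Cu in = 2208×0.269 + 170.6×0.130 = 616.13 kg/min.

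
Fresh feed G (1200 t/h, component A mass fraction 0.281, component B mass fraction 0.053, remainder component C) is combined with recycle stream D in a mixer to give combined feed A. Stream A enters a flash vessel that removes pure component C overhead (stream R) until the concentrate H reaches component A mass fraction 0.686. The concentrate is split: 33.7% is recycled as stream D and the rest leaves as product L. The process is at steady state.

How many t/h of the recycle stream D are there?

Overall component A balance (none leaves overhead): component A in fresh feed = component A in product, i.e. 1200×0.281 = (1−0.337)·H·0.686.
H = 337.2/(0.686×0.663) = 741.4 t/h.
Recycle D = 0.337×741.4 = 249.85 t/h.

249.9 t/h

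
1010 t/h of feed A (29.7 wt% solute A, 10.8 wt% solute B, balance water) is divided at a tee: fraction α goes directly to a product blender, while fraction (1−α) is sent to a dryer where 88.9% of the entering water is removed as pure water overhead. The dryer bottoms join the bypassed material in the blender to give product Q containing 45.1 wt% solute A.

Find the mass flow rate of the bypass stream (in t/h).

All 1010×0.297 = 299.97 t/h of solute A reaches Q, so Q = 299.97/0.451 = 665.12 t/h and vapour = 344.88 t/h.
The evaporator receives (1−α)·1010 of feed at 0.595 water and removes 0.889 of that water:
0.889×0.595×(1−α)×1010 = 344.88
(1−α) = 344.88/534.24 = 0.6455;  α = 0.3545.
Bypass flow = 0.3545×1010 = 358 t/h.

358 t/h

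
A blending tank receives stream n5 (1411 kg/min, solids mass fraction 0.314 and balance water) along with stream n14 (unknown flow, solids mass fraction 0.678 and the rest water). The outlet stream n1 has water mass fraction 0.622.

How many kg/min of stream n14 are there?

301 kg/min

Let n14 be the unknown flow. Total out = 1411 + n14.
water balance: 967.95 + 0.322·n14 = 0.622·(1411 + n14)
(0.322 − 0.622)·n14 = 0.622×1411 − 967.95 = -90.304
n14 = -90.304 / -0.300 = 301.01 kg/min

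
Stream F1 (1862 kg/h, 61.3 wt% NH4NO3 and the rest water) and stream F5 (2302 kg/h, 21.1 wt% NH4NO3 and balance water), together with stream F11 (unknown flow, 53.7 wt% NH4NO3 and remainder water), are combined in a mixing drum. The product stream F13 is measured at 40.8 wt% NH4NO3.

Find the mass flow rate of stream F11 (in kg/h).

Let F11 be the unknown flow. Total out = 4164 + F11.
NH4NO3 balance: 1627.1 + 0.537·F11 = 0.408·(4164 + F11)
(0.537 − 0.408)·F11 = 0.408×4164 − 1627.1 = 71.784
F11 = 71.784 / 0.129 = 556.47 kg/h

556.5 kg/h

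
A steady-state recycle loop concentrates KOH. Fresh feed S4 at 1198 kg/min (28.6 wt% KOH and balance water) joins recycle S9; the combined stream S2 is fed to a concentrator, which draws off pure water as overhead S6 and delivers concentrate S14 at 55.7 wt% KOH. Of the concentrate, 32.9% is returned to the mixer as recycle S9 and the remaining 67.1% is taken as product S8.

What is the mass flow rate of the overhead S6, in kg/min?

582.9 kg/min

Overall KOH balance (none leaves overhead): KOH in fresh feed = KOH in product, i.e. 1198×0.286 = (1−0.329)·S14·0.557.
S14 = 342.63/(0.557×0.671) = 916.74 kg/min.
Recycle S9 = 0.329×916.74 = 301.61 kg/min.
Combined feed S2 = 1198 + 301.61 = 1499.6 kg/min.
Overhead S6 = S2 − S14 = 1499.6 − 916.74 = 582.87 kg/min.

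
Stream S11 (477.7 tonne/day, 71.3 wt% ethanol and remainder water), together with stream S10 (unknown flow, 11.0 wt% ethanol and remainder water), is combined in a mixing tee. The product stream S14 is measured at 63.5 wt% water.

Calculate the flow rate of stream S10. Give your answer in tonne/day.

651.9 tonne/day

Let S10 be the unknown flow. Total out = 477.7 + S10.
water balance: 137.1 + 0.890·S10 = 0.635·(477.7 + S10)
(0.890 − 0.635)·S10 = 0.635×477.7 − 137.1 = 166.24
S10 = 166.24 / 0.255 = 651.92 tonne/day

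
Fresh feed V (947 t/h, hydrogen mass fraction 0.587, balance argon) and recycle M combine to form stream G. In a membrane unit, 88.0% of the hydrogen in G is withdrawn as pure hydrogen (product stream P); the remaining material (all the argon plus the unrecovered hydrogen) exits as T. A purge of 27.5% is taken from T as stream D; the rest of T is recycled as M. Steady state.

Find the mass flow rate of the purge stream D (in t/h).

argon enters only via V and leaves only via the purge: 947×0.413 = 0.275×(argon in T), and the membrane unit passes all argon, so argon in G = argon in T = 1422.2 t/h.
hydrogen in G: m_A = 947×0.587 + (1−0.275)·(1−0.880)·m_A, so m_A = 555.89/0.9130 = 608.86 t/h.
T = (1−0.880)×608.86 + 1422.2 = 1495.3 t/h.
Purge D = 0.275×1495.3 = 411.2 t/h.

411.2 t/h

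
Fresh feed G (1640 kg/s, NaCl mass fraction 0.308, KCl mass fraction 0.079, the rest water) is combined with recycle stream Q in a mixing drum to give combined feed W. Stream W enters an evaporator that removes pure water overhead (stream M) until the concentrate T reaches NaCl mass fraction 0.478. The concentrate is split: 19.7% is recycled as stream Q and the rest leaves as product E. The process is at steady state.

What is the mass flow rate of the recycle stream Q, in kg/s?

259.2 kg/s

Overall NaCl balance (none leaves overhead): NaCl in fresh feed = NaCl in product, i.e. 1640×0.308 = (1−0.197)·T·0.478.
T = 505.12/(0.478×0.803) = 1316 kg/s.
Recycle Q = 0.197×1316 = 259.25 kg/s.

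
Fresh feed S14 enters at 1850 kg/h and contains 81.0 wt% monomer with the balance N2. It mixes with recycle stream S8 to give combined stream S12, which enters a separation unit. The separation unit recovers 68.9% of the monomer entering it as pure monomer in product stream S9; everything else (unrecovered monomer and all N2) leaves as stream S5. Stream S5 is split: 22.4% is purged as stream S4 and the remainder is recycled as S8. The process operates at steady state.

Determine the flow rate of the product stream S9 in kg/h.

1361 kg/h

monomer in S12: m_A = 1850×0.810 + (1−0.224)·(1−0.689)·m_A, so m_A = 1498.5/0.7587 = 1975.2 kg/h.
Product S9 = 0.689×1975.2 = 1360.9 kg/h.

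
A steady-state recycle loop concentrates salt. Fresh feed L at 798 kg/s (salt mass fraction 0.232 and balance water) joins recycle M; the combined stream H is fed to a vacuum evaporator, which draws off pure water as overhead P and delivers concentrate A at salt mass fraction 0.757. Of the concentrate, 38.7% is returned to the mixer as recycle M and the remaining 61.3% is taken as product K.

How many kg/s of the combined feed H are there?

Overall salt balance (none leaves overhead): salt in fresh feed = salt in product, i.e. 798×0.232 = (1−0.387)·A·0.757.
A = 185.14/(0.757×0.613) = 398.96 kg/s.
Recycle M = 0.387×398.96 = 154.4 kg/s.
Combined feed H = 798 + 154.4 = 952.4 kg/s.

952.4 kg/s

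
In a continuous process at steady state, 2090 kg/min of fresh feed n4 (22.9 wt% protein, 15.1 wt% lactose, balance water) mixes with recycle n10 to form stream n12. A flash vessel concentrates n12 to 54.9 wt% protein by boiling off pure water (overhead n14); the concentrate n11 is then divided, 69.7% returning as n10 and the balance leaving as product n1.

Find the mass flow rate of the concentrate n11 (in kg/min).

Overall protein balance (none leaves overhead): protein in fresh feed = protein in product, i.e. 2090×0.229 = (1−0.697)·n11·0.549.
n11 = 478.61/(0.549×0.303) = 2877.2 kg/min.

2877 kg/min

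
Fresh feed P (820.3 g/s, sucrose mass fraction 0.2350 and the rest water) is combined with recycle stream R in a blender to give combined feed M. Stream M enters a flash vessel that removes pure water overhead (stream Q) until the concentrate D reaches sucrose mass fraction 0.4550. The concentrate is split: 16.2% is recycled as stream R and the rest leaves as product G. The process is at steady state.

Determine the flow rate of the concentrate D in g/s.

505.6 g/s

Overall sucrose balance (none leaves overhead): sucrose in fresh feed = sucrose in product, i.e. 820.3×0.235 = (1−0.162)·D·0.455.
D = 192.77/(0.455×0.838) = 505.57 g/s.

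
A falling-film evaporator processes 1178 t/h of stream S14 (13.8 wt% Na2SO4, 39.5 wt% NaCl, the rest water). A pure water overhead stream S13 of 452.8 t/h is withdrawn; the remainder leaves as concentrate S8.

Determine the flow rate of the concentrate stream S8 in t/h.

Concentrate = 1178 − 452.8 = 725.2 t/h.

725.2 t/h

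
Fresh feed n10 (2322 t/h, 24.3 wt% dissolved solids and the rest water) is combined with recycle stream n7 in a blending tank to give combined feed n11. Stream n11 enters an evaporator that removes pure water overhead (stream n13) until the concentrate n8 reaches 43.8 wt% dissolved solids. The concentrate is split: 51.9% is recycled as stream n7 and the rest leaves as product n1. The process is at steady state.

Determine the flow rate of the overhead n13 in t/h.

1034 t/h

Overall dissolved solids balance (none leaves overhead): dissolved solids in fresh feed = dissolved solids in product, i.e. 2322×0.243 = (1−0.519)·n8·0.438.
n8 = 564.25/(0.438×0.481) = 2678.2 t/h.
Recycle n7 = 0.519×2678.2 = 1390 t/h.
Combined feed n11 = 2322 + 1390 = 3712 t/h.
Overhead n13 = n11 − n8 = 3712 − 2678.2 = 1033.8 t/h.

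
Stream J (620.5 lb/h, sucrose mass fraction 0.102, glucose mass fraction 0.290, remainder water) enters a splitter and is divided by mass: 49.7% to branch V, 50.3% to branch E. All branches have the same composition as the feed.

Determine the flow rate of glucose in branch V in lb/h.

Branch V total = 0.497×620.5 = 308.39 lb/h.
glucose in V = 0.290×308.39 = 89.433 lb/h.

89.43 lb/h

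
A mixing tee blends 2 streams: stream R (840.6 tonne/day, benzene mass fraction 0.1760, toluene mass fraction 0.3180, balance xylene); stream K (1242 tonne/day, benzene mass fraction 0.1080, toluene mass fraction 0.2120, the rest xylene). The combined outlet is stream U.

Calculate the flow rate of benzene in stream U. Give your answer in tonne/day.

282.1 tonne/day

benzene out = benzene in = 840.6×0.176 + 1242×0.108 = 282.08 tonne/day.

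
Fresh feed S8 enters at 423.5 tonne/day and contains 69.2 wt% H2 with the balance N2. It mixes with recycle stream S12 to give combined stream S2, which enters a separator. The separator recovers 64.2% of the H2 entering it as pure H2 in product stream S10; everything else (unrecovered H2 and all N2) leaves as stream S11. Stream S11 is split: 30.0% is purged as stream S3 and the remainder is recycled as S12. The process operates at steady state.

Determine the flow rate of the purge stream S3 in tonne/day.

N2 enters only via S8 and leaves only via the purge: 423.5×0.308 = 0.300×(N2 in S11), and the separator passes all N2, so N2 in S2 = N2 in S11 = 434.79 tonne/day.
H2 in S2: m_A = 423.5×0.692 + (1−0.300)·(1−0.642)·m_A, so m_A = 293.06/0.7494 = 391.06 tonne/day.
S11 = (1−0.642)×391.06 + 434.79 = 574.79 tonne/day.
Purge S3 = 0.300×574.79 = 172.44 tonne/day.

172.4 tonne/day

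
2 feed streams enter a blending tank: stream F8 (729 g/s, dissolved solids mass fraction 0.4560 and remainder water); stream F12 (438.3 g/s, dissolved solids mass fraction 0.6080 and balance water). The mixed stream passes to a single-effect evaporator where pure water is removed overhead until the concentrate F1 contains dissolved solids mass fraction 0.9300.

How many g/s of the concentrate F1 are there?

dissolved solids entering = 729×0.456 + 438.3×0.608 = 598.91 g/s.
All dissolved solids reports to F1, so F1 = 598.91/0.930 = 643.99 g/s.

644 g/s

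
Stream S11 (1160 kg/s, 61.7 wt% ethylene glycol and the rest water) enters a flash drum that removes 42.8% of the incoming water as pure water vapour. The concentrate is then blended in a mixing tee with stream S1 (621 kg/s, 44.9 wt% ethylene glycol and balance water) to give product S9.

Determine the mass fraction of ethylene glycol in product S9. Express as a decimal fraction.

Vapour removed = 0.428×0.383×1160 = 190.15 kg/s; concentrate = 969.85 kg/s.
ethylene glycol reaching the mixer = 715.72 (from concentrate) + 621×0.449 = 994.55 kg/s.
Product flow = 969.85 + 621 = 1590.8 kg/s; ethylene glycol fraction = 0.625.

0.625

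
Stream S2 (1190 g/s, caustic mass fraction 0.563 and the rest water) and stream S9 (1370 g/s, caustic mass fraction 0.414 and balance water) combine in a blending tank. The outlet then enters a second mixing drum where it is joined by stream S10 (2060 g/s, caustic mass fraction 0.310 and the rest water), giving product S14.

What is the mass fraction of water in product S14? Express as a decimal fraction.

0.594

Overall, product flow = 4620 g/s.
water in = 1190×0.437 + 1370×0.586 + 2060×0.690 = 2744.2 g/s.
water fraction in S14 = 0.594.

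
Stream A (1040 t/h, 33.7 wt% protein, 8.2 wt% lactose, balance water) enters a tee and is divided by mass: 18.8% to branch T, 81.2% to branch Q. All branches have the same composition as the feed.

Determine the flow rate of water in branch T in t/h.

113.6 t/h

Branch T total = 0.188×1040 = 195.52 t/h.
water in T = 0.581×195.52 = 113.6 t/h.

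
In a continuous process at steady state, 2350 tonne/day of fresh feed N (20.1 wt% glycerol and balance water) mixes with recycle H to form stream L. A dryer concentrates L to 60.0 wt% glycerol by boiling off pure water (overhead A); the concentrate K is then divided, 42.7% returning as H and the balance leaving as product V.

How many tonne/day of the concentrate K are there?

Overall glycerol balance (none leaves overhead): glycerol in fresh feed = glycerol in product, i.e. 2350×0.201 = (1−0.427)·K·0.600.
K = 472.35/(0.600×0.573) = 1373.9 tonne/day.

1374 tonne/day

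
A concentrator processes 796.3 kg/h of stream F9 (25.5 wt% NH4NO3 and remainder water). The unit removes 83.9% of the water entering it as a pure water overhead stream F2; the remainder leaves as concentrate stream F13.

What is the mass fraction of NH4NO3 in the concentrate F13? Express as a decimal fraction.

0.680

NH4NO3 is not removed: 796.3×0.255 = 203.06 kg/h of NH4NO3 enters F13.
water entering = 796.3×0.745 = 593.24 kg/h; overhead removed = 0.839×593.24 = 497.73 kg/h.
Concentrate = 796.3 − 497.73 = 298.57 kg/h.
Mass fraction = 203.06/298.57 = 0.680.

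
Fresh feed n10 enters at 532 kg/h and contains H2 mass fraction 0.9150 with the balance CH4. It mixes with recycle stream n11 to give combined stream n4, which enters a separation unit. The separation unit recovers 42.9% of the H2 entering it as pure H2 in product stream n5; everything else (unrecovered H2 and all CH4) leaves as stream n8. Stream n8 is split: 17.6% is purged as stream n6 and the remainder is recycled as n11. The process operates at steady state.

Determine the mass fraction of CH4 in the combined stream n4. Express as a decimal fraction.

CH4 enters only via n10 and leaves only via the purge: 532×0.085 = 0.176×(CH4 in n8), and the separation unit passes all CH4, so CH4 in n4 = CH4 in n8 = 256.93 kg/h.
H2 in n4: m_A = 532×0.915 + (1−0.176)·(1−0.429)·m_A, so m_A = 486.78/0.5295 = 919.33 kg/h.
n4 = 919.33 + 256.93 = 1176.3 kg/h.
CH4 fraction in n4 = 256.93/1176.3 = 0.2184.

0.2184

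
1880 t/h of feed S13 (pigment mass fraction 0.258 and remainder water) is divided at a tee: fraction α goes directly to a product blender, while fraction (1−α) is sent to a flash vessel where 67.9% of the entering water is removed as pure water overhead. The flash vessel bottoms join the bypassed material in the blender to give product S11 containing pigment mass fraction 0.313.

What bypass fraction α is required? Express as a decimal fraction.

All 1880×0.258 = 485.04 t/h of pigment reaches S11, so S11 = 485.04/0.313 = 1549.6 t/h and vapour = 330.35 t/h.
The evaporator receives (1−α)·1880 of feed at 0.742 water and removes 0.679 of that water:
0.679×0.742×(1−α)×1880 = 330.35
(1−α) = 330.35/947.18 = 0.3488;  α = 0.6512.

0.651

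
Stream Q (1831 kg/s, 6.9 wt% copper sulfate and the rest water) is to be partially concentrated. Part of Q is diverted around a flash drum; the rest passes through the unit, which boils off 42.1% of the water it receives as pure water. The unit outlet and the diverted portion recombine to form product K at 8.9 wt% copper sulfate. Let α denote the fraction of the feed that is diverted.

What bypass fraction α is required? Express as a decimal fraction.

All 1831×0.069 = 126.34 kg/s of copper sulfate reaches K, so K = 126.34/0.089 = 1419.5 kg/s and vapour = 411.46 kg/s.
The evaporator receives (1−α)·1831 of feed at 0.931 water and removes 0.421 of that water:
0.421×0.931×(1−α)×1831 = 411.46
(1−α) = 411.46/717.66 = 0.5733;  α = 0.4267.

0.427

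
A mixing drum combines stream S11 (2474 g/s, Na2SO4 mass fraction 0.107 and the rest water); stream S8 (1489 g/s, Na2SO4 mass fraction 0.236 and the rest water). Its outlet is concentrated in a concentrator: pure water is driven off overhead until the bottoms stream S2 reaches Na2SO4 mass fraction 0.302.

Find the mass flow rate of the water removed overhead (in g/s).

1923 g/s

Na2SO4 entering = 2474×0.107 + 1489×0.236 = 616.12 g/s.
All Na2SO4 reports to S2, so S2 = 616.12/0.302 = 2040.1 g/s.
Total feed = 3963 g/s; overhead = 3963 − 2040.1 = 1922.9 g/s.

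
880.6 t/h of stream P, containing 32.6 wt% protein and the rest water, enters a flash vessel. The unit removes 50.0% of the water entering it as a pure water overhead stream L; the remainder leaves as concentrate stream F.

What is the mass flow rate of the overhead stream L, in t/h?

296.8 t/h

water entering = 880.6×0.674 = 593.52 t/h; overhead removed = 0.500×593.52 = 296.76 t/h.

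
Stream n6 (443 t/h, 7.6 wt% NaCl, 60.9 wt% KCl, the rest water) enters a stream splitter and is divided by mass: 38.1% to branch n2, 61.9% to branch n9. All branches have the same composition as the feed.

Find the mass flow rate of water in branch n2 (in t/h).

53.17 t/h

Branch n2 total = 0.381×443 = 168.78 t/h.
water in n2 = 0.315×168.78 = 53.167 t/h.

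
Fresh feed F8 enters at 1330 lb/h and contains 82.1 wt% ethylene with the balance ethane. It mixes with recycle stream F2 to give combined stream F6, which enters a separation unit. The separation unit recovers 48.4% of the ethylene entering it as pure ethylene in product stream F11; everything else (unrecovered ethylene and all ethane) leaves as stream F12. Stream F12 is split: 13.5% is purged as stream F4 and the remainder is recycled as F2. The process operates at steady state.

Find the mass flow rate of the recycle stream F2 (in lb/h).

2406 lb/h

ethane enters only via F8 and leaves only via the purge: 1330×0.179 = 0.135×(ethane in F12), and the separation unit passes all ethane, so ethane in F6 = ethane in F12 = 1763.5 lb/h.
ethylene in F6: m_A = 1330×0.821 + (1−0.135)·(1−0.484)·m_A, so m_A = 1091.9/0.5537 = 1972.2 lb/h.
F12 = (1−0.484)×1972.2 + 1763.5 = 2781.1 lb/h.
Recycle F2 = (1−0.135)×2781.1 = 2405.7 lb/h.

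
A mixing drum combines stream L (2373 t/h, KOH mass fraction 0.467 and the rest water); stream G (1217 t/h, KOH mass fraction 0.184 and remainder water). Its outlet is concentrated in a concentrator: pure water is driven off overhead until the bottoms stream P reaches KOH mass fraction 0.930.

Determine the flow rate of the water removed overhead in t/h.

2158 t/h

KOH entering = 2373×0.467 + 1217×0.184 = 1332.1 t/h.
All KOH reports to P, so P = 1332.1/0.930 = 1432.4 t/h.
Total feed = 3590 t/h; overhead = 3590 − 1432.4 = 2157.6 t/h.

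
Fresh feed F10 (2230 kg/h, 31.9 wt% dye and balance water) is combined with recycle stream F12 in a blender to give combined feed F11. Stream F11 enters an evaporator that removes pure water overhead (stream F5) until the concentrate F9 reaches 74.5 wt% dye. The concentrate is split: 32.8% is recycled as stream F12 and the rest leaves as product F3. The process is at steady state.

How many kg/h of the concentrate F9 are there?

Overall dye balance (none leaves overhead): dye in fresh feed = dye in product, i.e. 2230×0.319 = (1−0.328)·F9·0.745.
F9 = 711.37/(0.745×0.672) = 1420.9 kg/h.

1421 kg/h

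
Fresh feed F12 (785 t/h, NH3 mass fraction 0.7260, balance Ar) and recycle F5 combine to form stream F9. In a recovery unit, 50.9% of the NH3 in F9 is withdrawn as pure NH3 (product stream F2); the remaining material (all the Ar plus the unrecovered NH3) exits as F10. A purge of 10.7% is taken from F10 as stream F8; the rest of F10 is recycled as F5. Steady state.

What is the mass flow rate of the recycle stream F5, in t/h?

Ar enters only via F12 and leaves only via the purge: 785×0.274 = 0.107×(Ar in F10), and the recovery unit passes all Ar, so Ar in F9 = Ar in F10 = 2010.2 t/h.
NH3 in F9: m_A = 785×0.726 + (1−0.107)·(1−0.509)·m_A, so m_A = 569.91/0.5615 = 1014.9 t/h.
F10 = (1−0.509)×1014.9 + 2010.2 = 2508.5 t/h.
Recycle F5 = (1−0.107)×2508.5 = 2240.1 t/h.

2240 t/h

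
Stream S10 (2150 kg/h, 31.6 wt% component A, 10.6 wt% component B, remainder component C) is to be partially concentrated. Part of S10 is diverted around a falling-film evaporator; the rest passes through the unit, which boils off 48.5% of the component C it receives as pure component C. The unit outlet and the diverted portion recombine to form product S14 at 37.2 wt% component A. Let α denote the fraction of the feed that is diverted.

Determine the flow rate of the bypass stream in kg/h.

995.4 kg/h

All 2150×0.316 = 679.4 kg/h of component A reaches S14, so S14 = 679.4/0.372 = 1826.3 kg/h and vapour = 323.66 kg/h.
The evaporator receives (1−α)·2150 of feed at 0.578 component C and removes 0.485 of that component C:
0.485×0.578×(1−α)×2150 = 323.66
(1−α) = 323.66/602.71 = 0.5370;  α = 0.4630.
Bypass flow = 0.4630×2150 = 995.45 kg/h.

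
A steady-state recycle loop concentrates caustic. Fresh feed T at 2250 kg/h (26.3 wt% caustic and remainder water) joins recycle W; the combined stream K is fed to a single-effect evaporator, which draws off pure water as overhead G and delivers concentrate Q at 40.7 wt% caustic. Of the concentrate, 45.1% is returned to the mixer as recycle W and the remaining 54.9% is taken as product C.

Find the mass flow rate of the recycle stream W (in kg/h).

Overall caustic balance (none leaves overhead): caustic in fresh feed = caustic in product, i.e. 2250×0.263 = (1−0.451)·Q·0.407.
Q = 591.75/(0.407×0.549) = 2648.3 kg/h.
Recycle W = 0.451×2648.3 = 1194.4 kg/h.

1194 kg/h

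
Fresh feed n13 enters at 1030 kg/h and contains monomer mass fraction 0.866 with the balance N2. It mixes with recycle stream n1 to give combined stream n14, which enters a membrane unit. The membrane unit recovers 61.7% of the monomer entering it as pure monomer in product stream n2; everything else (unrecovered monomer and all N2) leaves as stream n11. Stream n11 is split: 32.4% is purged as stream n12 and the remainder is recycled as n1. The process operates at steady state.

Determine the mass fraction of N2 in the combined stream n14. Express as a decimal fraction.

0.261

N2 enters only via n13 and leaves only via the purge: 1030×0.134 = 0.324×(N2 in n11), and the membrane unit passes all N2, so N2 in n14 = N2 in n11 = 425.99 kg/h.
monomer in n14: m_A = 1030×0.866 + (1−0.324)·(1−0.617)·m_A, so m_A = 891.98/0.7411 = 1203.6 kg/h.
n14 = 1203.6 + 425.99 = 1629.6 kg/h.
N2 fraction in n14 = 425.99/1629.6 = 0.261.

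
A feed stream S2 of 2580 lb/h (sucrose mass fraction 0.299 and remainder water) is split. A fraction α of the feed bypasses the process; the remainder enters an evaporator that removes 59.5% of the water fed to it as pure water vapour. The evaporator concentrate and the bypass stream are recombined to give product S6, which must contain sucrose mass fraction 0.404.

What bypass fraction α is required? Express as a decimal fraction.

0.377

All 2580×0.299 = 771.42 lb/h of sucrose reaches S6, so S6 = 771.42/0.404 = 1909.5 lb/h and vapour = 670.54 lb/h.
The evaporator receives (1−α)·2580 of feed at 0.701 water and removes 0.595 of that water:
0.595×0.701×(1−α)×2580 = 670.54
(1−α) = 670.54/1076.1 = 0.6231;  α = 0.3769.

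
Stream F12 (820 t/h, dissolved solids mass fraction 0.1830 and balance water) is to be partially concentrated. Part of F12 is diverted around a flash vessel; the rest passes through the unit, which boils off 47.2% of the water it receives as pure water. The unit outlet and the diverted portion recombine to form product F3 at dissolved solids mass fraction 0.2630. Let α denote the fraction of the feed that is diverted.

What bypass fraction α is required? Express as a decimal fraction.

All 820×0.183 = 150.06 t/h of dissolved solids reaches F3, so F3 = 150.06/0.263 = 570.57 t/h and vapour = 249.43 t/h.
The evaporator receives (1−α)·820 of feed at 0.817 water and removes 0.472 of that water:
0.472×0.817×(1−α)×820 = 249.43
(1−α) = 249.43/316.21 = 0.7888;  α = 0.2112.

0.211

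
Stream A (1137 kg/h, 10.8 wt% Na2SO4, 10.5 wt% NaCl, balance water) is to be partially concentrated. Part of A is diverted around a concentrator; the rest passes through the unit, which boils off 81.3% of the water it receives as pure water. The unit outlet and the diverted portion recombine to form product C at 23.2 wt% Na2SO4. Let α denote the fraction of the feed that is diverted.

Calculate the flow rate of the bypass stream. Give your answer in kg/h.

187.2 kg/h

All 1137×0.108 = 122.8 kg/h of Na2SO4 reaches C, so C = 122.8/0.232 = 529.29 kg/h and vapour = 607.71 kg/h.
The evaporator receives (1−α)·1137 of feed at 0.787 water and removes 0.813 of that water:
0.813×0.787×(1−α)×1137 = 607.71
(1−α) = 607.71/727.49 = 0.8353;  α = 0.1647.
Bypass flow = 0.1647×1137 = 187.21 kg/h.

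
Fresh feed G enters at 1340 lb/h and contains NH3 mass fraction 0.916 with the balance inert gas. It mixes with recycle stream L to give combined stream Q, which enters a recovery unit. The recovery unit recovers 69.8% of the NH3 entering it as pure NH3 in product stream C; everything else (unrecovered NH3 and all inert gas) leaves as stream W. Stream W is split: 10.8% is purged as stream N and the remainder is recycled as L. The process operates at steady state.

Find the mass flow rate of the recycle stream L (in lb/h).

inert gas enters only via G and leaves only via the purge: 1340×0.084 = 0.108×(inert gas in W), and the recovery unit passes all inert gas, so inert gas in Q = inert gas in W = 1042.2 lb/h.
NH3 in Q: m_A = 1340×0.916 + (1−0.108)·(1−0.698)·m_A, so m_A = 1227.4/0.7306 = 1680 lb/h.
W = (1−0.698)×1680 + 1042.2 = 1549.6 lb/h.
Recycle L = (1−0.108)×1549.6 = 1382.2 lb/h.

1382 lb/h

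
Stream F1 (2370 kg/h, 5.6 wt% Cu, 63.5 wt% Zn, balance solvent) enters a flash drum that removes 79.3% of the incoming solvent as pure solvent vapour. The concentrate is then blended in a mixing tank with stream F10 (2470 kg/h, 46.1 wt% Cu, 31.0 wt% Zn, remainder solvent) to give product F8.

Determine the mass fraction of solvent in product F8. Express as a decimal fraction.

Vapour removed = 0.793×0.309×2370 = 580.74 kg/h; concentrate = 1789.3 kg/h.
solvent reaching the mixer = 151.59 (from concentrate) + 2470×0.229 = 717.22 kg/h.
Product flow = 1789.3 + 2470 = 4259.3 kg/h; solvent fraction = 0.168.

0.168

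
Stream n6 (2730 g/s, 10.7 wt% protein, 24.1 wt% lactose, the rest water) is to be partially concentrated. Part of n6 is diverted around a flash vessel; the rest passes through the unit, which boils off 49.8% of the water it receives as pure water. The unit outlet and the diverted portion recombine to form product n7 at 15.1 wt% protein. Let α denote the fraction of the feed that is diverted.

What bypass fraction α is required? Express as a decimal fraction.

0.103

All 2730×0.107 = 292.11 g/s of protein reaches n7, so n7 = 292.11/0.151 = 1934.5 g/s and vapour = 795.5 g/s.
The evaporator receives (1−α)·2730 of feed at 0.652 water and removes 0.498 of that water:
0.498×0.652×(1−α)×2730 = 795.5
(1−α) = 795.5/886.42 = 0.8974;  α = 0.1026.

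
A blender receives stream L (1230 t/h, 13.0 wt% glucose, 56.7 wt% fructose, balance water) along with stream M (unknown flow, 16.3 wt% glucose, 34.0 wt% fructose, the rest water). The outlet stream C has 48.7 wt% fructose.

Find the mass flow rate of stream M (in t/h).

Let M be the unknown flow. Total out = 1230 + M.
fructose balance: 697.41 + 0.340·M = 0.487·(1230 + M)
(0.340 − 0.487)·M = 0.487×1230 − 697.41 = -98.4
M = -98.4 / -0.147 = 669.39 t/h

669.4 t/h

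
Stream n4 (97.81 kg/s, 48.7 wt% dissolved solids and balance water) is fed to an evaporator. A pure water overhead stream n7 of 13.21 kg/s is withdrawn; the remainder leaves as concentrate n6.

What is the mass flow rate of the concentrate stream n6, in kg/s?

84.6 kg/s

Concentrate = 97.81 − 13.21 = 84.6 kg/s.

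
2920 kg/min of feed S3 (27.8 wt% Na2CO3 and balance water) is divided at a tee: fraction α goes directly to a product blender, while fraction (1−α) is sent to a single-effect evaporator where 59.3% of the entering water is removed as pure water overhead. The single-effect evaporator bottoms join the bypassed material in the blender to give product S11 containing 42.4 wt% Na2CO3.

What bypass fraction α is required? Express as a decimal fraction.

All 2920×0.278 = 811.76 kg/min of Na2CO3 reaches S11, so S11 = 811.76/0.424 = 1914.5 kg/min and vapour = 1005.5 kg/min.
The evaporator receives (1−α)·2920 of feed at 0.722 water and removes 0.593 of that water:
0.593×0.722×(1−α)×2920 = 1005.5
(1−α) = 1005.5/1250.2 = 0.8043;  α = 0.1957.

0.196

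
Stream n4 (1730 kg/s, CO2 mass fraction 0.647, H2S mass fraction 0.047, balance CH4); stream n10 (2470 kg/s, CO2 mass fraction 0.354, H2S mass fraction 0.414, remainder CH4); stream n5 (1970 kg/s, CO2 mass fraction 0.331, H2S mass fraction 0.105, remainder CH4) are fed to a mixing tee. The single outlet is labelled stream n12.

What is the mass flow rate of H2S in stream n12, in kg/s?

1311 kg/s

H2S out = H2S in = 1730×0.047 + 2470×0.414 + 1970×0.105 = 1310.7 kg/s.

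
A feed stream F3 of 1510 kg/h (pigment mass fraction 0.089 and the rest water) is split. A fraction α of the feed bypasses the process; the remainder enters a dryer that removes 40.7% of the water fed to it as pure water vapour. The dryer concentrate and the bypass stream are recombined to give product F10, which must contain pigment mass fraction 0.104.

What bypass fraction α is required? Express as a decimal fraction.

All 1510×0.089 = 134.39 kg/h of pigment reaches F10, so F10 = 134.39/0.104 = 1292.2 kg/h and vapour = 217.79 kg/h.
The evaporator receives (1−α)·1510 of feed at 0.911 water and removes 0.407 of that water:
0.407×0.911×(1−α)×1510 = 217.79
(1−α) = 217.79/559.87 = 0.3890;  α = 0.6110.

0.611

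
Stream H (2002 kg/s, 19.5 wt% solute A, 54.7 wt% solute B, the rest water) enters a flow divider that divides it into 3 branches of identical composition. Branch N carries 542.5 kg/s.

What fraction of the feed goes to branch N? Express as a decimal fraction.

0.271

Fraction to N = 542.5/2002 = 0.2710.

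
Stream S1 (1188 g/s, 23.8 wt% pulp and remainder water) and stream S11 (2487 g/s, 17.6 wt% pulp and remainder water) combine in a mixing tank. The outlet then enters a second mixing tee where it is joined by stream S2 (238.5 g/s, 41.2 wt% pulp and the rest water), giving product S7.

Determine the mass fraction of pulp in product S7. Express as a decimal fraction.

Overall, product flow = 3913.5 g/s.
pulp in = 1188×0.238 + 2487×0.176 + 238.5×0.412 = 818.72 g/s.
pulp fraction in S7 = 0.209.

0.209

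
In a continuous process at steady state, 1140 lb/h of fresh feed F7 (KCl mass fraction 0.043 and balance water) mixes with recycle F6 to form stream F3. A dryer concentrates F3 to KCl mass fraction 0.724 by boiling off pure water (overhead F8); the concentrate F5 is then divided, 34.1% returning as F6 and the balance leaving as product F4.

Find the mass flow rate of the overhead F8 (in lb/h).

Overall KCl balance (none leaves overhead): KCl in fresh feed = KCl in product, i.e. 1140×0.043 = (1−0.341)·F5·0.724.
F5 = 49.02/(0.724×0.659) = 102.74 lb/h.
Recycle F6 = 0.341×102.74 = 35.035 lb/h.
Combined feed F3 = 1140 + 35.035 = 1175 lb/h.
Overhead F8 = F3 − F5 = 1175 − 102.74 = 1072.3 lb/h.

1072 lb/h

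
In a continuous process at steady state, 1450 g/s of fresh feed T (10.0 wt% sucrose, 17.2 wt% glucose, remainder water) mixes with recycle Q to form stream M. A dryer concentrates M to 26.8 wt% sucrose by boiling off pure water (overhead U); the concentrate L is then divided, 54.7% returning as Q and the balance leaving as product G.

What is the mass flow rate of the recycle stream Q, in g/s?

653.3 g/s

Overall sucrose balance (none leaves overhead): sucrose in fresh feed = sucrose in product, i.e. 1450×0.100 = (1−0.547)·L·0.268.
L = 145/(0.268×0.453) = 1194.4 g/s.
Recycle Q = 0.547×1194.4 = 653.31 g/s.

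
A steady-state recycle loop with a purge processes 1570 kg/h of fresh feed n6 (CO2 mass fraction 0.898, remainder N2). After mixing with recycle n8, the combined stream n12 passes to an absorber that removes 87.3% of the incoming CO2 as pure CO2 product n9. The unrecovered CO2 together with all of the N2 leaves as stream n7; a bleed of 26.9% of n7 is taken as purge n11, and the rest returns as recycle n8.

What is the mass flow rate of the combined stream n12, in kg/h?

N2 enters only via n6 and leaves only via the purge: 1570×0.102 = 0.269×(N2 in n7), and the absorber passes all N2, so N2 in n12 = N2 in n7 = 595.32 kg/h.
CO2 in n12: m_A = 1570×0.898 + (1−0.269)·(1−0.873)·m_A, so m_A = 1409.9/0.9072 = 1554.1 kg/h.
n12 = 1554.1 + 595.32 = 2149.5 kg/h.

2149 kg/h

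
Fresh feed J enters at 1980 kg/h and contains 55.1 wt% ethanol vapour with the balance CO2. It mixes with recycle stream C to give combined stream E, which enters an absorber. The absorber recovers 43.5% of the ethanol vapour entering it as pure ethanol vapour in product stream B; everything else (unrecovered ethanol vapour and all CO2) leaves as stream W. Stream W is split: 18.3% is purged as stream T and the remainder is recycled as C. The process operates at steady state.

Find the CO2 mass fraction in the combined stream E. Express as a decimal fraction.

0.706

CO2 enters only via J and leaves only via the purge: 1980×0.449 = 0.183×(CO2 in W), and the absorber passes all CO2, so CO2 in E = CO2 in W = 4858 kg/h.
ethanol vapour in E: m_A = 1980×0.551 + (1−0.183)·(1−0.435)·m_A, so m_A = 1091/0.5384 = 2026.4 kg/h.
E = 2026.4 + 4858 = 6884.4 kg/h.
CO2 fraction in E = 4858/6884.4 = 0.706.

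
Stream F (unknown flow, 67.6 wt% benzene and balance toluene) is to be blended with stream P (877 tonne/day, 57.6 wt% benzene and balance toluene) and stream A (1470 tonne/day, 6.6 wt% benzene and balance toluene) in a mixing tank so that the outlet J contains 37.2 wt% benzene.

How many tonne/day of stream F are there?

Let F be the unknown flow. Total out = 2347 + F.
benzene balance: 602.17 + 0.676·F = 0.372·(2347 + F)
(0.676 − 0.372)·F = 0.372×2347 − 602.17 = 270.91
F = 270.91 / 0.304 = 891.16 tonne/day

891.2 tonne/day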